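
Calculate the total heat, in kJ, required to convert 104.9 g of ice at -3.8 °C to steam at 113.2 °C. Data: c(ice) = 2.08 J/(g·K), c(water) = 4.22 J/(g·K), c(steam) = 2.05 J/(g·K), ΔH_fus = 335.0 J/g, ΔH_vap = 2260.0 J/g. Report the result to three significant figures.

q1 (heat ice -3.8→0.0 °C): 104.9 × 2.08 × 3.8 = 829 J
q2 (melt at 0 °C): 104.9 × 335.0 = 35142 J
q3 (heat water 0.0→100.0 °C): 104.9 × 4.22 × 100.0 = 44268 J
q4 (vaporize at 100 °C): 104.9 × 2260.0 = 237074 J
q5 (heat steam 100.0→113.2 °C): 104.9 × 2.05 × 13.2 = 2839 J
Total: 829 + 35142 + 44268 + 237074 + 2839 = 320152 J = 320 kJ

q = 320 kJ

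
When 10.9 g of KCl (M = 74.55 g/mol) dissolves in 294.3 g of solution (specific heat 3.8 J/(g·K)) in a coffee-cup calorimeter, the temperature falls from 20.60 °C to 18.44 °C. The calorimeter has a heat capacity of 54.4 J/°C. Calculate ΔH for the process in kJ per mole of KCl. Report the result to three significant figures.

|ΔT| = |18.44 − 20.60| = 2.16 °C
|q_surr| = (294.3 × 3.8 + 54.4) × 2.16 = 1172.74 × 2.16 = 2533 J
n(KCl) = 10.9 / 74.55 = 0.1462 mol
Temperature fell, so q_rxn = +|q_surr| = 2.533 kJ
ΔH = q_rxn / n = 17.33 kJ/mol

ΔH = 17.3 kJ/mol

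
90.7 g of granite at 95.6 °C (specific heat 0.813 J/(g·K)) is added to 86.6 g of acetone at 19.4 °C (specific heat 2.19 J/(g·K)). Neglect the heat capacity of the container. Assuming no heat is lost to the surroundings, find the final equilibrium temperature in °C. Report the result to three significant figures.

Heat lost by granite = heat gained by acetone.
(90.7)(0.813)(95.6 − T) = (86.6)(2.19)(T − 19.4)
73.7391 (95.6 − T) = 189.654 (T − 19.4)
7049.5 − 73.7391 T = 189.654 T − 3679.3
10728.8 = 263.3931 T
T = 40.73 °C

T_f = 40.7 °C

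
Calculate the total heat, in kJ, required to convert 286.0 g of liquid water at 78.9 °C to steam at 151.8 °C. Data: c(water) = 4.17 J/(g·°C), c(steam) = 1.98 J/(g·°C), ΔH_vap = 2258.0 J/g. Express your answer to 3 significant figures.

q = 700 kJ

q1 (heat water 78.9→100.0 °C): 286.0 × 4.17 × 21.1 = 25164 J
q2 (vaporize at 100 °C): 286.0 × 2258.0 = 645788 J
q3 (heat steam 100.0→151.8 °C): 286.0 × 1.98 × 51.8 = 29333 J
Total: 25164 + 645788 + 29333 = 700285 J = 700 kJ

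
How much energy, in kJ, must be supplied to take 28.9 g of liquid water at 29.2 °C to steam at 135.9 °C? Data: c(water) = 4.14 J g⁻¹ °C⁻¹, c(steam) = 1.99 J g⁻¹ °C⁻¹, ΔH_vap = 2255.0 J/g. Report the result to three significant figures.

q = 75.7 kJ

q1 (heat water 29.2→100.0 °C): 28.9 × 4.14 × 70.8 = 8471 J
q2 (vaporize at 100 °C): 28.9 × 2255.0 = 65170 J
q3 (heat steam 100.0→135.9 °C): 28.9 × 1.99 × 35.9 = 2065 J
Total: 8471 + 65170 + 2065 = 75706 J = 75.7 kJ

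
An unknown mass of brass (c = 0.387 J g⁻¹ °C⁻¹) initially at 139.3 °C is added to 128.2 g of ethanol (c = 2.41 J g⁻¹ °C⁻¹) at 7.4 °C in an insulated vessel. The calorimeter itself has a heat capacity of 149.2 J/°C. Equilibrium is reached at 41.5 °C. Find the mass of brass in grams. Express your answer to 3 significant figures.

q_gained = (128.2 × 2.41 + 149.2) × (41.5 − 7.4) = 15620 J
q_lost = m × 0.387 × (139.3 − 41.5) = 37.8486 m
m = 15620 / 37.8486 = 413 g

m = 413 g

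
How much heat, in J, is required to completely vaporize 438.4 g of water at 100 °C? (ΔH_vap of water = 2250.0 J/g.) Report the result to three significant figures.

q = 986000 J

q = m × ΔH_vap = 438.4 × 2250.0 = 986400 J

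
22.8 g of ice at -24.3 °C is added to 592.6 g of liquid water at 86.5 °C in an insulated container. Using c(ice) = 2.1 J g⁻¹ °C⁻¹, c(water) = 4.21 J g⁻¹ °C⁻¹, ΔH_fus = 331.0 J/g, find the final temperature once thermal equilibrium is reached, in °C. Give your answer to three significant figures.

T_f = 79.9 °C

Heat to bring ice to 0 °C and melt it: q₁ = 22.8×2.1×24.3 + 22.8×331.0 = 8710.3 J
Heat the water can supply cooling to 0 °C: 592.6×4.21×86.5 = 215804 J > q₁, so all ice melts.
Energy balance: 592.6×4.21×(86.5 − T) = 8710.3 + 22.8×4.21×(T − 0)
2494.846(86.5 − T) = 8710.3 + 95.988 T
215804 − 8710.3 = 2590.834 T
T = 207093.7 / 2590.834 = 79.93 °C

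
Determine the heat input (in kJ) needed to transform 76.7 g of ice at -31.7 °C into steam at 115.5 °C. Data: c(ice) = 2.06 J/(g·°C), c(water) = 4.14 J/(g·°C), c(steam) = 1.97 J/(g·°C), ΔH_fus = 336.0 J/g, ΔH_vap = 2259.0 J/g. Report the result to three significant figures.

q = 238 kJ

q1 (heat ice -31.7→0.0 °C): 76.7 × 2.06 × 31.7 = 5009 J
q2 (melt at 0 °C): 76.7 × 336.0 = 25771 J
q3 (heat water 0.0→100.0 °C): 76.7 × 4.14 × 100.0 = 31754 J
q4 (vaporize at 100 °C): 76.7 × 2259.0 = 173265 J
q5 (heat steam 100.0→115.5 °C): 76.7 × 1.97 × 15.5 = 2342 J
Total: 5009 + 25771 + 31754 + 173265 + 2342 = 238141 J = 238 kJ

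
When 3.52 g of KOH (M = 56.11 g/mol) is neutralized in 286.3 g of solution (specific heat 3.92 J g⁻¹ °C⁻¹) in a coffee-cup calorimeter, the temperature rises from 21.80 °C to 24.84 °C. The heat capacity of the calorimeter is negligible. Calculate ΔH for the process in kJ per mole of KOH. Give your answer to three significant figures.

|ΔT| = |24.84 − 21.80| = 3.04 °C
|q_surr| = (286.3 × 3.92) × 3.04 = 1122.296 × 3.04 = 3412 J
n(KOH) = 3.52 / 56.11 = 0.06273 mol
Temperature rose, so q_rxn = −|q_surr| = -3.412 kJ
ΔH = q_rxn / n = -54.39 kJ/mol

ΔH = -54.4 kJ/mol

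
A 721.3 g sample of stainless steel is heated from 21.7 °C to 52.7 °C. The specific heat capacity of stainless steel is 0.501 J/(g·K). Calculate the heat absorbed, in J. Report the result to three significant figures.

q = 11200 J

q = m c ΔT = 721.3 × 0.501 × (52.7 − 21.7)
q = 721.3 × 0.501 × 31.0 = 11200 J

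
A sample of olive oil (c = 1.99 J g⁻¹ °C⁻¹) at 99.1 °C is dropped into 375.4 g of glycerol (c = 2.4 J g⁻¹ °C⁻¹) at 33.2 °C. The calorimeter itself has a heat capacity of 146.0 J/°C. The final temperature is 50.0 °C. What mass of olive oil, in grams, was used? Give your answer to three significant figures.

m = 180 g

q_gained = (375.4 × 2.4 + 146.0) × (50.0 − 33.2) = 17590 J
q_lost = m × 1.99 × (99.1 − 50.0) = 97.709 m
m = 17590 / 97.709 = 180 g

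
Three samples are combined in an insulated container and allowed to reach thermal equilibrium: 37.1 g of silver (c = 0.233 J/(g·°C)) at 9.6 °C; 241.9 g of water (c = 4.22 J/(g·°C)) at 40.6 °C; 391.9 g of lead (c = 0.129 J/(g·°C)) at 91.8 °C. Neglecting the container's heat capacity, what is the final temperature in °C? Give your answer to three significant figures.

T_f = 42.7 °C

Σ mᵢcᵢ(T − Tᵢ) = 0  ⇒  T = Σ mᵢcᵢTᵢ / Σ mᵢcᵢ
Σ mᵢcᵢ = 37.1×0.233 + 241.9×4.22 + 391.9×0.129 = 1080.0174
Σ mᵢcᵢTᵢ = 8.6443×9.6 + 1020.818×40.6 + 50.5551×91.8 = 46169
T = 46169 / 1080.0174 = 42.748 °C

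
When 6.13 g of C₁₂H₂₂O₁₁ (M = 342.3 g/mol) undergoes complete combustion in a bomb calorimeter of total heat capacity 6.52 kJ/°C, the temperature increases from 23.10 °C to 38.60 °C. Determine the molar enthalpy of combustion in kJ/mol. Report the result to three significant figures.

ΔT = 38.60 − 23.10 = 15.50 °C
q_cal = C_cal × ΔT = 6.52 × 15.50 = 101.06 kJ
n = 6.13 / 342.3 = 0.01791 mol
q_rxn = −q_cal = -101.06 kJ
ΔH = -101.06 / 0.01791 = -5643 kJ/mol

ΔH = -5640 kJ/mol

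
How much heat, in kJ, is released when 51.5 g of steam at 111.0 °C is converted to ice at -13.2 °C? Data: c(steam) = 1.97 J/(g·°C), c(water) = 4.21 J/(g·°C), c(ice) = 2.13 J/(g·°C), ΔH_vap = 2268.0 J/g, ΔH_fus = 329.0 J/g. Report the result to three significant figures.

q = 158 kJ

q1 (cool steam 111.0→100 °C): 51.5 × 1.97 × 11.0 = 1116 J
q2 (condense at 100 °C): 51.5 × 2268.0 = 116802 J
q3 (cool water 100→0 °C): 51.5 × 4.21 × 100.0 = 21682 J
q4 (freeze at 0 °C): 51.5 × 329.0 = 16944 J
q5 (cool ice 0→-13.2 °C): 51.5 × 2.13 × 13.2 = 1448 J
Total: 1116 + 116802 + 21682 + 16944 + 1448 = 157992 J = 158 kJ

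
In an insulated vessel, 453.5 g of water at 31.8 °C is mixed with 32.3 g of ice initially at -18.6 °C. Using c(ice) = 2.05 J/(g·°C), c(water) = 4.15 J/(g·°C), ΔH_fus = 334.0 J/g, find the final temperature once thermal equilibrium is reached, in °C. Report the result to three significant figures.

T_f = 23.7 °C

Heat to bring ice to 0 °C and melt it: q₁ = 32.3×2.05×18.6 + 32.3×334.0 = 12020 J
Heat the water can supply cooling to 0 °C: 453.5×4.15×31.8 = 59848.4 J > q₁, so all ice melts.
Energy balance: 453.5×4.15×(31.8 − T) = 12020 + 32.3×4.15×(T − 0)
1882.025(31.8 − T) = 12020 + 134.045 T
59848.4 − 12020 = 2016.070 T
T = 47828.4 / 2016.070 = 23.72 °C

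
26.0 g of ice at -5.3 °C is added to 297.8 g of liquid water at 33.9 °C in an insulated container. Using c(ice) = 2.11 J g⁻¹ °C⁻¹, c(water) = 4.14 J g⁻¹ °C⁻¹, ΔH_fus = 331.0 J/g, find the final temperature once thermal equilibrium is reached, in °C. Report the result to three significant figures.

Heat to bring ice to 0 °C and melt it: q₁ = 26.0×2.11×5.3 + 26.0×331.0 = 8896.8 J
Heat the water can supply cooling to 0 °C: 297.8×4.14×33.9 = 41795.0 J > q₁, so all ice melts.
Energy balance: 297.8×4.14×(33.9 − T) = 8896.8 + 26.0×4.14×(T − 0)
1232.892(33.9 − T) = 8896.8 + 107.64 T
41795.0 − 8896.8 = 1340.532 T
T = 32898.2 / 1340.532 = 24.54 °C

T_f = 24.5 °C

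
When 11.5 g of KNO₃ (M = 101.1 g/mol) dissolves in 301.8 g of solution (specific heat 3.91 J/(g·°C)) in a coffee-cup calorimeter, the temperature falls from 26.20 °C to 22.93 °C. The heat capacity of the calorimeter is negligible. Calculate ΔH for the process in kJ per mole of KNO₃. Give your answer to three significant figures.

|ΔT| = |22.93 − 26.20| = 3.27 °C
|q_surr| = (301.8 × 3.91) × 3.27 = 1180.038 × 3.27 = 3859 J
n(KNO₃) = 11.5 / 101.1 = 0.1137 mol
Temperature fell, so q_rxn = +|q_surr| = 3.859 kJ
ΔH = q_rxn / n = 33.94 kJ/mol

ΔH = 33.9 kJ/mol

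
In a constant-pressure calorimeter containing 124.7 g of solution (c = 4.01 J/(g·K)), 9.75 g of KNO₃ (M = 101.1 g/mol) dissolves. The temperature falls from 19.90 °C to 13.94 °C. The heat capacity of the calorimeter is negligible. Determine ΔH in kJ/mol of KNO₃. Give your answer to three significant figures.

|ΔT| = |13.94 − 19.90| = 5.96 °C
|q_surr| = (124.7 × 4.01) × 5.96 = 500.047 × 5.96 = 2980 J
n(KNO₃) = 9.75 / 101.1 = 0.09644 mol
Temperature fell, so q_rxn = +|q_surr| = 2.980 kJ
ΔH = q_rxn / n = 30.90 kJ/mol

ΔH = 30.9 kJ/mol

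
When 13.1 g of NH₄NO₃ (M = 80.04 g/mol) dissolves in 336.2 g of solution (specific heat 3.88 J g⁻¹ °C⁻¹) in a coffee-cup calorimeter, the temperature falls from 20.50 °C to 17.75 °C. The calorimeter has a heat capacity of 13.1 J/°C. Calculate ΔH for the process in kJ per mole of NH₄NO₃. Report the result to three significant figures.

ΔH = 22.1 kJ/mol

|ΔT| = |17.75 − 20.50| = 2.75 °C
|q_surr| = (336.2 × 3.88 + 13.1) × 2.75 = 1317.556 × 2.75 = 3623 J
n(NH₄NO₃) = 13.1 / 80.04 = 0.1637 mol
Temperature fell, so q_rxn = +|q_surr| = 3.623 kJ
ΔH = q_rxn / n = 22.13 kJ/mol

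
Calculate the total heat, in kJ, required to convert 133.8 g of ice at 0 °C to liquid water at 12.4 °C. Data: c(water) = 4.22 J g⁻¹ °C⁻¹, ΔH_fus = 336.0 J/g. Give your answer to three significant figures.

q1 (melt at 0 °C): 133.8 × 336.0 = 44957 J
q2 (heat water 0.0→12.4 °C): 133.8 × 4.22 × 12.4 = 7001 J
Total: 44957 + 7001 = 51958 J = 52.0 kJ

q = 52.0 kJ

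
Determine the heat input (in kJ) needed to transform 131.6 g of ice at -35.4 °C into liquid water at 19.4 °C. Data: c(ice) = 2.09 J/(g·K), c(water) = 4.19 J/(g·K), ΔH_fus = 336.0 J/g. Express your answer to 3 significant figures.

q1 (heat ice -35.4→0.0 °C): 131.6 × 2.09 × 35.4 = 9737 J
q2 (melt at 0 °C): 131.6 × 336.0 = 44218 J
q3 (heat water 0.0→19.4 °C): 131.6 × 4.19 × 19.4 = 10697 J
Total: 9737 + 44218 + 10697 = 64652 J = 64.7 kJ

q = 64.7 kJ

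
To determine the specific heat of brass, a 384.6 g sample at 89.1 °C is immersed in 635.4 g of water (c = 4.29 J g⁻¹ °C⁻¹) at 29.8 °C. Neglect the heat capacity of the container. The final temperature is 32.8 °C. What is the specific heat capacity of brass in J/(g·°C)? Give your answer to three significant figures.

c = 0.378 J/(g·°C)

q_gained = (635.4 × 4.29) × (32.8 − 29.8) = 8178 J
q_lost = 384.6 × c × (89.1 − 32.8) = 21652.98 c
Set equal: c = 8178 / 21652.98 = 0.378 J/(g·°C)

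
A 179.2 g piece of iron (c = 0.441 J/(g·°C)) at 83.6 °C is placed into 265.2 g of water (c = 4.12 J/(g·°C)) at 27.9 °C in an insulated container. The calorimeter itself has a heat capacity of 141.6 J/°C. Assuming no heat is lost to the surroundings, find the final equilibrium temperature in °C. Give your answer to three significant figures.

T_f = 31.3 °C

Heat lost by iron = heat gained by water + calorimeter.
(179.2)(0.441)(83.6 − T) = [(265.2)(4.12) + 141.6](T − 27.9)
79.0272 (83.6 − T) = 1234.224 (T − 27.9)
6606.7 − 79.0272 T = 1234.224 T − 34435
41041.7 = 1313.2512 T
T = 31.25 °C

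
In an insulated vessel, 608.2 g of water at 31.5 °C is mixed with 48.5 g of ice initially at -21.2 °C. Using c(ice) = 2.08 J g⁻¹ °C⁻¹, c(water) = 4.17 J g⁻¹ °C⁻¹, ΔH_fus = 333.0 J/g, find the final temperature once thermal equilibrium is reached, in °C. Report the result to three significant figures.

T_f = 22.5 °C

Heat to bring ice to 0 °C and melt it: q₁ = 48.5×2.08×21.2 + 48.5×333.0 = 18289 J
Heat the water can supply cooling to 0 °C: 608.2×4.17×31.5 = 79890.1 J > q₁, so all ice melts.
Energy balance: 608.2×4.17×(31.5 − T) = 18289 + 48.5×4.17×(T − 0)
2536.194(31.5 − T) = 18289 + 202.245 T
79890.1 − 18289 = 2738.439 T
T = 61601.1 / 2738.439 = 22.49 °C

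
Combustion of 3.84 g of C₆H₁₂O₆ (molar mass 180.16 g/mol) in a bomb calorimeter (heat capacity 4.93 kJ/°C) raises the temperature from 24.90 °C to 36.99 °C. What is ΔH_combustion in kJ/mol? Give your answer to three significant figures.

ΔT = 36.99 − 24.90 = 12.09 °C
q_cal = C_cal × ΔT = 4.93 × 12.09 = 59.6037 kJ
n = 3.84 / 180.16 = 0.02131 mol
q_rxn = −q_cal = -59.6037 kJ
ΔH = -59.6037 / 0.02131 = -2797 kJ/mol

ΔH = -2800 kJ/mol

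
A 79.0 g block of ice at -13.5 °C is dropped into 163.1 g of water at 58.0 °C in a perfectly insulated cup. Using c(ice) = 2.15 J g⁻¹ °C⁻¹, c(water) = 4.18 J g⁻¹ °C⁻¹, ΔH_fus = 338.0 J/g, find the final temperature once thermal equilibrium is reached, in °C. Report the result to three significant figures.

Heat to bring ice to 0 °C and melt it: q₁ = 79.0×2.15×13.5 + 79.0×338.0 = 28995 J
Heat the water can supply cooling to 0 °C: 163.1×4.18×58.0 = 39542.0 J > q₁, so all ice melts.
Energy balance: 163.1×4.18×(58.0 − T) = 28995 + 79.0×4.18×(T − 0)
681.758(58.0 − T) = 28995 + 330.22 T
39542.0 − 28995 = 1011.978 T
T = 10547.0 / 1011.978 = 10.42 °C

T_f = 10.4 °C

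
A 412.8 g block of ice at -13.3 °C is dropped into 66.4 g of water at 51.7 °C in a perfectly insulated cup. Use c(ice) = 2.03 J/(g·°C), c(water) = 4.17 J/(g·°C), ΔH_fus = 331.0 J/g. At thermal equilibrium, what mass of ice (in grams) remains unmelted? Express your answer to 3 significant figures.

Heat to warm all ice to 0 °C: 412.8×2.03×13.3 = 11145 J
Heat released by water cooling to 0 °C: 66.4×4.17×51.7 = 14315 J
14315 J < 11145 + 412.8×331.0 = 147781.8 J, so not all ice melts; final T = 0 °C.
Heat left for melting: 14315 − 11145 = 3170 J
Mass melted = 3170 / 331.0 = 9.577 g
Ice remaining = 412.8 − 9.577 = 403.223 g

m_ice remaining = 403 g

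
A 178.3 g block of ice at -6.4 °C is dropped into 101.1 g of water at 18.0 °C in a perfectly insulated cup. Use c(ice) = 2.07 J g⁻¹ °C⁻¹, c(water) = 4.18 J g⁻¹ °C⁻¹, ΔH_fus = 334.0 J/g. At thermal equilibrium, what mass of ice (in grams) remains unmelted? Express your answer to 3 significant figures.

m_ice remaining = 163 g

Heat to warm all ice to 0 °C: 178.3×2.07×6.4 = 2362.1 J
Heat released by water cooling to 0 °C: 101.1×4.18×18.0 = 7606.8 J
7606.8 J < 2362.1 + 178.3×334.0 = 61914.3 J, so not all ice melts; final T = 0 °C.
Heat left for melting: 7606.8 − 2362.1 = 5244.7 J
Mass melted = 5244.7 / 334.0 = 15.70 g
Ice remaining = 178.3 − 15.70 = 162.60 g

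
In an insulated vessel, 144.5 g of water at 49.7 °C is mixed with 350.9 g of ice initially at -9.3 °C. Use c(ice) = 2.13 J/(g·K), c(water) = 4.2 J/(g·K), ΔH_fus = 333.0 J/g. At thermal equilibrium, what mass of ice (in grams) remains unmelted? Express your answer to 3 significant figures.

Heat to warm all ice to 0 °C: 350.9×2.13×9.3 = 6951.0 J
Heat released by water cooling to 0 °C: 144.5×4.2×49.7 = 30163 J
30163 J < 6951.0 + 350.9×333.0 = 123800.7 J, so not all ice melts; final T = 0 °C.
Heat left for melting: 30163 − 6951.0 = 23212.0 J
Mass melted = 23212.0 / 333.0 = 69.71 g
Ice remaining = 350.9 − 69.71 = 281.19 g

m_ice remaining = 281 g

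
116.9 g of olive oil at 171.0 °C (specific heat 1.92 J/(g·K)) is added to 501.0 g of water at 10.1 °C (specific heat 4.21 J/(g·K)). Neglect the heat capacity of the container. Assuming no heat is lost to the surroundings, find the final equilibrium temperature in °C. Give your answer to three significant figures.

Heat lost by olive oil = heat gained by water.
(116.9)(1.92)(171.0 − T) = (501.0)(4.21)(T − 10.1)
224.448 (171.0 − T) = 2109.21 (T − 10.1)
38381 − 224.448 T = 2109.21 T − 21303
59684 = 2333.658 T
T = 25.58 °C

T_f = 25.6 °C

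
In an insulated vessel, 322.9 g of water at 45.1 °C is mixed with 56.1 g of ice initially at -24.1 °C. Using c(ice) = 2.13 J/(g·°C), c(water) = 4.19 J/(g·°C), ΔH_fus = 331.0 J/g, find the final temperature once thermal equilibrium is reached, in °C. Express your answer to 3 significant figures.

T_f = 24.9 °C

Heat to bring ice to 0 °C and melt it: q₁ = 56.1×2.13×24.1 + 56.1×331.0 = 21449 J
Heat the water can supply cooling to 0 °C: 322.9×4.19×45.1 = 61018.1 J > q₁, so all ice melts.
Energy balance: 322.9×4.19×(45.1 − T) = 21449 + 56.1×4.19×(T − 0)
1352.951(45.1 − T) = 21449 + 235.059 T
61018.1 − 21449 = 1588.010 T
T = 39569.1 / 1588.010 = 24.92 °C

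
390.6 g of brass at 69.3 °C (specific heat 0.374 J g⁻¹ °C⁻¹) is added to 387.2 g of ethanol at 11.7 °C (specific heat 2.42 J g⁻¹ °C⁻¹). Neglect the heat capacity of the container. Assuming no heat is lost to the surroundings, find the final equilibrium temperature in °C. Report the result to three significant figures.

Heat lost by brass = heat gained by ethanol.
(390.6)(0.374)(69.3 − T) = (387.2)(2.42)(T − 11.7)
146.0844 (69.3 − T) = 937.024 (T − 11.7)
10124 − 146.0844 T = 937.024 T − 10963
21087 = 1083.1084 T
T = 19.47 °C

T_f = 19.5 °C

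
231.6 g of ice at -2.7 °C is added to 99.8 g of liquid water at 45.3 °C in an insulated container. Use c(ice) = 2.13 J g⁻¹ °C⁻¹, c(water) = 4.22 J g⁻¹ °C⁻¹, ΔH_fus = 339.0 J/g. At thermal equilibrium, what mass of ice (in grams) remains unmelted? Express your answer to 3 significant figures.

Heat to warm all ice to 0 °C: 231.6×2.13×2.7 = 1331.9 J
Heat released by water cooling to 0 °C: 99.8×4.22×45.3 = 19078 J
19078 J < 1331.9 + 231.6×339.0 = 79844.3 J, so not all ice melts; final T = 0 °C.
Heat left for melting: 19078 − 1331.9 = 17746.1 J
Mass melted = 17746.1 / 339.0 = 52.35 g
Ice remaining = 231.6 − 52.35 = 179.25 g

m_ice remaining = 179 g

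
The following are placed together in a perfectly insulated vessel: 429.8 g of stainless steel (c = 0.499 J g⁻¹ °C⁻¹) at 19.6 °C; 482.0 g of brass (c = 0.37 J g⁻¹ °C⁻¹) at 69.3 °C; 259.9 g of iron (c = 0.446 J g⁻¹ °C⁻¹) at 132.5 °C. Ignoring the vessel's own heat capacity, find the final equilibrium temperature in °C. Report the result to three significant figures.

T_f = 62.7 °C

Σ mᵢcᵢ(T − Tᵢ) = 0  ⇒  T = Σ mᵢcᵢTᵢ / Σ mᵢcᵢ
Σ mᵢcᵢ = 429.8×0.499 + 482.0×0.37 + 259.9×0.446 = 508.7256
Σ mᵢcᵢTᵢ = 214.4702×19.6 + 178.34×69.3 + 115.9154×132.5 = 31921
T = 31921 / 508.7256 = 62.747 °C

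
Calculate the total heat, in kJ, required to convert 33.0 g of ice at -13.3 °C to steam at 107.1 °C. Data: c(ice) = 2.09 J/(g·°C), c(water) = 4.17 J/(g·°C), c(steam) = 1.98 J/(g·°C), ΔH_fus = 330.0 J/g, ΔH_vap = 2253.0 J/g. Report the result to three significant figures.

q1 (heat ice -13.3→0.0 °C): 33.0 × 2.09 × 13.3 = 917 J
q2 (melt at 0 °C): 33.0 × 330.0 = 10890 J
q3 (heat water 0.0→100.0 °C): 33.0 × 4.17 × 100.0 = 13761 J
q4 (vaporize at 100 °C): 33.0 × 2253.0 = 74349 J
q5 (heat steam 100.0→107.1 °C): 33.0 × 1.98 × 7.1 = 464 J
Total: 917 + 10890 + 13761 + 74349 + 464 = 100381 J = 100 kJ

q = 100 kJ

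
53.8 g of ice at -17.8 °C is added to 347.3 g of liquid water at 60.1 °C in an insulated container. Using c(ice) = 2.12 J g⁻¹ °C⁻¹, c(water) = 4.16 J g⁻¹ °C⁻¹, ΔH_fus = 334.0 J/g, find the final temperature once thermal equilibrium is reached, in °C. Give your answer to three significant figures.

T_f = 40.1 °C

Heat to bring ice to 0 °C and melt it: q₁ = 53.8×2.12×17.8 + 53.8×334.0 = 19999 J
Heat the water can supply cooling to 0 °C: 347.3×4.16×60.1 = 86830.6 J > q₁, so all ice melts.
Energy balance: 347.3×4.16×(60.1 − T) = 19999 + 53.8×4.16×(T − 0)
1444.768(60.1 − T) = 19999 + 223.808 T
86830.6 − 19999 = 1668.576 T
T = 66831.6 / 1668.576 = 40.05 °C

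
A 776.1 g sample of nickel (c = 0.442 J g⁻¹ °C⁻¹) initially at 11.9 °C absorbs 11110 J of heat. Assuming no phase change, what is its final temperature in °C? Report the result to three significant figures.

ΔT = q / (m c) = 11110 / (776.1 × 0.442) = 32.39 °C
T_f = 11.9 + 32.39 = 44.29 °C

T_f = 44.3 °C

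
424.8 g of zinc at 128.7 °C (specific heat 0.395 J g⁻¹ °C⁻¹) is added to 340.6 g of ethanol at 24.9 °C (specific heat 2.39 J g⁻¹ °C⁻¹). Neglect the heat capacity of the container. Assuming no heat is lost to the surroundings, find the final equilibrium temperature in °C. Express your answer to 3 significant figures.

Heat lost by zinc = heat gained by ethanol.
(424.8)(0.395)(128.7 − T) = (340.6)(2.39)(T − 24.9)
167.796 (128.7 − T) = 814.034 (T − 24.9)
21595 − 167.796 T = 814.034 T − 20269
41864 = 981.830 T
T = 42.64 °C

T_f = 42.6 °C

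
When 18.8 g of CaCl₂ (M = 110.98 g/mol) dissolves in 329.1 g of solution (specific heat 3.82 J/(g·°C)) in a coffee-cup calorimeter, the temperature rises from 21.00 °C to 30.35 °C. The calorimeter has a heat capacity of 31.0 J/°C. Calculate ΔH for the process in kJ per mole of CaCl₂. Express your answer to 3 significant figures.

ΔH = -71.1 kJ/mol

|ΔT| = |30.35 − 21.00| = 9.35 °C
|q_surr| = (329.1 × 3.82 + 31.0) × 9.35 = 1288.162 × 9.35 = 12040 J
n(CaCl₂) = 18.8 / 110.98 = 0.1694 mol
Temperature rose, so q_rxn = −|q_surr| = -12.04 kJ
ΔH = q_rxn / n = -71.07 kJ/mol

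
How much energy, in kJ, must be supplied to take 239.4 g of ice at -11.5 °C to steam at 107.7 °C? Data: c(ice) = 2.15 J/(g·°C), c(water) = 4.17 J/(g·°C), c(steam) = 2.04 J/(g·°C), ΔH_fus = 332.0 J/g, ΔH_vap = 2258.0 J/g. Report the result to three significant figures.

q1 (heat ice -11.5→0.0 °C): 239.4 × 2.15 × 11.5 = 5919 J
q2 (melt at 0 °C): 239.4 × 332.0 = 79481 J
q3 (heat water 0.0→100.0 °C): 239.4 × 4.17 × 100.0 = 99830 J
q4 (vaporize at 100 °C): 239.4 × 2258.0 = 540565 J
q5 (heat steam 100.0→107.7 °C): 239.4 × 2.04 × 7.7 = 3760 J
Total: 5919 + 79481 + 99830 + 540565 + 3760 = 729555 J = 730 kJ

q = 730 kJ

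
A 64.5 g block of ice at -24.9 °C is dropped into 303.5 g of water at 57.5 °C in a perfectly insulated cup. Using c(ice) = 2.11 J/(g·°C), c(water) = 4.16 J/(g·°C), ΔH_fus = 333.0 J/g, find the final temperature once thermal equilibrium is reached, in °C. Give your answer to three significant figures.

Heat to bring ice to 0 °C and melt it: q₁ = 64.5×2.11×24.9 + 64.5×333.0 = 24867 J
Heat the water can supply cooling to 0 °C: 303.5×4.16×57.5 = 72597.2 J > q₁, so all ice melts.
Energy balance: 303.5×4.16×(57.5 − T) = 24867 + 64.5×4.16×(T − 0)
1262.56(57.5 − T) = 24867 + 268.32 T
72597.2 − 24867 = 1530.88 T
T = 47730.2 / 1530.88 = 31.18 °C

T_f = 31.2 °C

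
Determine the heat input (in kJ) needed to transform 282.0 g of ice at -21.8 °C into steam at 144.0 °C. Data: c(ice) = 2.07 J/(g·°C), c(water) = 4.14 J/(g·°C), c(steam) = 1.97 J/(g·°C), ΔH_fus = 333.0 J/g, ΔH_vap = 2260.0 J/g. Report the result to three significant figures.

q1 (heat ice -21.8→0.0 °C): 282.0 × 2.07 × 21.8 = 12726 J
q2 (melt at 0 °C): 282.0 × 333.0 = 93906 J
q3 (heat water 0.0→100.0 °C): 282.0 × 4.14 × 100.0 = 116748 J
q4 (vaporize at 100 °C): 282.0 × 2260.0 = 637320 J
q5 (heat steam 100.0→144.0 °C): 282.0 × 1.97 × 44.0 = 24444 J
Total: 12726 + 93906 + 116748 + 637320 + 24444 = 885144 J = 885 kJ

q = 885 kJ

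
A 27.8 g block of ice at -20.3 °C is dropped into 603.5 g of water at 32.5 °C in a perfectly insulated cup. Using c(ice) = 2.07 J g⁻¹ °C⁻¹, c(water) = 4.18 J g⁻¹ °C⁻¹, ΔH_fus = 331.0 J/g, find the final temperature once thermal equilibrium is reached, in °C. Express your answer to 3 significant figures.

T_f = 27.1 °C

Heat to bring ice to 0 °C and melt it: q₁ = 27.8×2.07×20.3 + 27.8×331.0 = 10370 J
Heat the water can supply cooling to 0 °C: 603.5×4.18×32.5 = 81985.5 J > q₁, so all ice melts.
Energy balance: 603.5×4.18×(32.5 − T) = 10370 + 27.8×4.18×(T − 0)
2522.63(32.5 − T) = 10370 + 116.204 T
81985.5 − 10370 = 2638.834 T
T = 71615.5 / 2638.834 = 27.14 °C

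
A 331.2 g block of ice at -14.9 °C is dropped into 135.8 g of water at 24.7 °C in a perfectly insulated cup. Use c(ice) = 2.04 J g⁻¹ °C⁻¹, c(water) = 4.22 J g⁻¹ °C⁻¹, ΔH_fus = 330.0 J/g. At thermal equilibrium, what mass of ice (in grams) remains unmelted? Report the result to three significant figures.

m_ice remaining = 319 g

Heat to warm all ice to 0 °C: 331.2×2.04×14.9 = 10067 J
Heat released by water cooling to 0 °C: 135.8×4.22×24.7 = 14155 J
14155 J < 10067 + 331.2×330.0 = 119363 J, so not all ice melts; final T = 0 °C.
Heat left for melting: 14155 − 10067 = 4088 J
Mass melted = 4088 / 330.0 = 12.39 g
Ice remaining = 331.2 − 12.39 = 318.81 g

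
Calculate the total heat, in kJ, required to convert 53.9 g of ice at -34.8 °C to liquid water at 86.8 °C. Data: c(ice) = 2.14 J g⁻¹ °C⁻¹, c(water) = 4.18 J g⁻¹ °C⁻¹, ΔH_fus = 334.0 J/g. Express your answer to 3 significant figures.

q = 41.6 kJ

q1 (heat ice -34.8→0.0 °C): 53.9 × 2.14 × 34.8 = 4014 J
q2 (melt at 0 °C): 53.9 × 334.0 = 18003 J
q3 (heat water 0.0→86.8 °C): 53.9 × 4.18 × 86.8 = 19556 J
Total: 4014 + 18003 + 19556 = 41573 J = 41.6 kJ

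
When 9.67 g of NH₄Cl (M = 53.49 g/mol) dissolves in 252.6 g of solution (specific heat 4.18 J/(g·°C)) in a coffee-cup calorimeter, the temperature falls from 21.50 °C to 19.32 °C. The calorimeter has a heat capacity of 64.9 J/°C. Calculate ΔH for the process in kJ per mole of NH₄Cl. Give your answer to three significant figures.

|ΔT| = |19.32 − 21.50| = 2.18 °C
|q_surr| = (252.6 × 4.18 + 64.9) × 2.18 = 1120.768 × 2.18 = 2443 J
n(NH₄Cl) = 9.67 / 53.49 = 0.1808 mol
Temperature fell, so q_rxn = +|q_surr| = 2.443 kJ
ΔH = q_rxn / n = 13.51 kJ/mol

ΔH = 13.5 kJ/mol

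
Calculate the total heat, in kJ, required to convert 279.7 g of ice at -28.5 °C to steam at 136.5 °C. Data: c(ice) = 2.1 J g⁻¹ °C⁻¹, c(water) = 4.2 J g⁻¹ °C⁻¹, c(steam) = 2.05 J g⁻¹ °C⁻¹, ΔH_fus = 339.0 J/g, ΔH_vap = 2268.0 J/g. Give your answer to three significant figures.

q = 884 kJ

q1 (heat ice -28.5→0.0 °C): 279.7 × 2.1 × 28.5 = 16740 J
q2 (melt at 0 °C): 279.7 × 339.0 = 94818 J
q3 (heat water 0.0→100.0 °C): 279.7 × 4.2 × 100.0 = 117474 J
q4 (vaporize at 100 °C): 279.7 × 2268.0 = 634360 J
q5 (heat steam 100.0→136.5 °C): 279.7 × 2.05 × 36.5 = 20929 J
Total: 16740 + 94818 + 117474 + 634360 + 20929 = 884321 J = 884 kJ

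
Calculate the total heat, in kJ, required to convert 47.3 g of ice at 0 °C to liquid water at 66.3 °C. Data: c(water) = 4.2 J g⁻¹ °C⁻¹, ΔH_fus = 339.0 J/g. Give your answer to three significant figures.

q = 29.2 kJ

q1 (melt at 0 °C): 47.3 × 339.0 = 16035 J
q2 (heat water 0.0→66.3 °C): 47.3 × 4.2 × 66.3 = 13171 J
Total: 16035 + 13171 = 29206 J = 29.2 kJ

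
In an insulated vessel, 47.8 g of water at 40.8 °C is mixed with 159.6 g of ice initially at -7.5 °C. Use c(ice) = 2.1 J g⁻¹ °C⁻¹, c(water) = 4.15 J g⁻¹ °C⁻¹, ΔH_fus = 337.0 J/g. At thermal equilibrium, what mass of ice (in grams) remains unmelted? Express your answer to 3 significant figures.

m_ice remaining = 143 g

Heat to warm all ice to 0 °C: 159.6×2.1×7.5 = 2513.7 J
Heat released by water cooling to 0 °C: 47.8×4.15×40.8 = 8093.5 J
8093.5 J < 2513.7 + 159.6×337.0 = 56298.9 J, so not all ice melts; final T = 0 °C.
Heat left for melting: 8093.5 − 2513.7 = 5579.8 J
Mass melted = 5579.8 / 337.0 = 16.56 g
Ice remaining = 159.6 − 16.56 = 143.04 g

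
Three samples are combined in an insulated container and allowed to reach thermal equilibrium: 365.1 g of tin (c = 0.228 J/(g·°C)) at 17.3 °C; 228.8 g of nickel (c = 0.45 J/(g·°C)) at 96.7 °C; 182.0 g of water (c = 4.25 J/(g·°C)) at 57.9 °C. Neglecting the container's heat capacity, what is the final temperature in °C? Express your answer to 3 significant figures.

Σ mᵢcᵢ(T − Tᵢ) = 0  ⇒  T = Σ mᵢcᵢTᵢ / Σ mᵢcᵢ
Σ mᵢcᵢ = 365.1×0.228 + 228.8×0.45 + 182.0×4.25 = 959.7028
Σ mᵢcᵢTᵢ = 83.2428×17.3 + 102.96×96.7 + 773.5×57.9 = 56182
T = 56182 / 959.7028 = 58.54 °C

T_f = 58.5 °C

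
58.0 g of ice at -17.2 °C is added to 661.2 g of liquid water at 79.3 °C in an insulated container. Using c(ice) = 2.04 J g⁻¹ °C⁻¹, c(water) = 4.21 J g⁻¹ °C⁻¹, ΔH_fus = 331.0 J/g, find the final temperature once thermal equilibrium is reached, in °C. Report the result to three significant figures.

T_f = 65.9 °C

Heat to bring ice to 0 °C and melt it: q₁ = 58.0×2.04×17.2 + 58.0×331.0 = 21233 J
Heat the water can supply cooling to 0 °C: 661.2×4.21×79.3 = 220744 J > q₁, so all ice melts.
Energy balance: 661.2×4.21×(79.3 − T) = 21233 + 58.0×4.21×(T − 0)
2783.652(79.3 − T) = 21233 + 244.18 T
220744 − 21233 = 3027.832 T
T = 199511 / 3027.832 = 65.89 °C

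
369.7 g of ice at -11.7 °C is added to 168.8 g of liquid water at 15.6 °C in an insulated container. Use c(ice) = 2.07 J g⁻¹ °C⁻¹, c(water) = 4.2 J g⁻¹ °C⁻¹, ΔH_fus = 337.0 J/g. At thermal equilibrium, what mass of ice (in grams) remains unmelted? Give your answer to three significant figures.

Heat to warm all ice to 0 °C: 369.7×2.07×11.7 = 8953.8 J
Heat released by water cooling to 0 °C: 168.8×4.2×15.6 = 11060 J
11060 J < 8953.8 + 369.7×337.0 = 133542.7 J, so not all ice melts; final T = 0 °C.
Heat left for melting: 11060 − 8953.8 = 2106.2 J
Mass melted = 2106.2 / 337.0 = 6.250 g
Ice remaining = 369.7 − 6.250 = 363.450 g

m_ice remaining = 363 g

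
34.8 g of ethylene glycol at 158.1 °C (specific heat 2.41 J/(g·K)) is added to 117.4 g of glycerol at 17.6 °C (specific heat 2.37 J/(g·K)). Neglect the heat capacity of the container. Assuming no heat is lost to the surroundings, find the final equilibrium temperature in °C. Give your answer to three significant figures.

T_f = 50.1 °C

Heat lost by ethylene glycol = heat gained by glycerol.
(34.8)(2.41)(158.1 − T) = (117.4)(2.37)(T − 17.6)
83.868 (158.1 − T) = 278.238 (T − 17.6)
13260 − 83.868 T = 278.238 T − 4897.0
18157.0 = 362.106 T
T = 50.14 °C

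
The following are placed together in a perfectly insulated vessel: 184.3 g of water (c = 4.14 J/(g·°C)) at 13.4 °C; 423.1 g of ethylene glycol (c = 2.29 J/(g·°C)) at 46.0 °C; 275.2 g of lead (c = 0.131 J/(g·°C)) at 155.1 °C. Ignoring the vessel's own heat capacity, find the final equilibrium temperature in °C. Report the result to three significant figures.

T_f = 34.2 °C

Σ mᵢcᵢ(T − Tᵢ) = 0  ⇒  T = Σ mᵢcᵢTᵢ / Σ mᵢcᵢ
Σ mᵢcᵢ = 184.3×4.14 + 423.1×2.29 + 275.2×0.131 = 1767.9522
Σ mᵢcᵢTᵢ = 763.002×13.4 + 968.899×46.0 + 36.0512×155.1 = 60385
T = 60385 / 1767.9522 = 34.16 °C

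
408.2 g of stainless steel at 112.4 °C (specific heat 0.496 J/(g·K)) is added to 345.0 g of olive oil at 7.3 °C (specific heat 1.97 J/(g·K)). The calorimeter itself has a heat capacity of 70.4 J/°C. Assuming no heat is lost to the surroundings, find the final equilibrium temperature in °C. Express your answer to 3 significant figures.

T_f = 29.6 °C

Heat lost by stainless steel = heat gained by olive oil + calorimeter.
(408.2)(0.496)(112.4 − T) = [(345.0)(1.97) + 70.4](T − 7.3)
202.4672 (112.4 − T) = 750.05 (T − 7.3)
22757 − 202.4672 T = 750.05 T − 5475.4
28232.4 = 952.5172 T
T = 29.64 °C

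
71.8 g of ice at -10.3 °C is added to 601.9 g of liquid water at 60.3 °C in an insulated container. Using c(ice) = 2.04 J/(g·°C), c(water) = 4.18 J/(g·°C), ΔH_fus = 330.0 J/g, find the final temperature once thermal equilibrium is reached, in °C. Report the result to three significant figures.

Heat to bring ice to 0 °C and melt it: q₁ = 71.8×2.04×10.3 + 71.8×330.0 = 25203 J
Heat the water can supply cooling to 0 °C: 601.9×4.18×60.3 = 151711 J > q₁, so all ice melts.
Energy balance: 601.9×4.18×(60.3 − T) = 25203 + 71.8×4.18×(T − 0)
2515.942(60.3 − T) = 25203 + 300.124 T
151711 − 25203 = 2816.066 T
T = 126508 / 2816.066 = 44.92 °C

T_f = 44.9 °C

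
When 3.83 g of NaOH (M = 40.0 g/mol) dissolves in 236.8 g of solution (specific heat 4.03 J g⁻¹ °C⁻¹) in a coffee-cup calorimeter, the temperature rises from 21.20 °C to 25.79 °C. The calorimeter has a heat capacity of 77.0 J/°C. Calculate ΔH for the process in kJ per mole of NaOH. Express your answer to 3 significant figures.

|ΔT| = |25.79 − 21.20| = 4.59 °C
|q_surr| = (236.8 × 4.03 + 77.0) × 4.59 = 1031.304 × 4.59 = 4734 J
n(NaOH) = 3.83 / 40.0 = 0.09575 mol
Temperature rose, so q_rxn = −|q_surr| = -4.734 kJ
ΔH = q_rxn / n = -49.44 kJ/mol

ΔH = -49.4 kJ/mol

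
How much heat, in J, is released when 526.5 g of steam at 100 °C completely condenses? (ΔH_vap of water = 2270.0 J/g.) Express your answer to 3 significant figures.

q = 1200000 J

q = m × ΔH_vap = 526.5 × 2270.0 = 1195000 J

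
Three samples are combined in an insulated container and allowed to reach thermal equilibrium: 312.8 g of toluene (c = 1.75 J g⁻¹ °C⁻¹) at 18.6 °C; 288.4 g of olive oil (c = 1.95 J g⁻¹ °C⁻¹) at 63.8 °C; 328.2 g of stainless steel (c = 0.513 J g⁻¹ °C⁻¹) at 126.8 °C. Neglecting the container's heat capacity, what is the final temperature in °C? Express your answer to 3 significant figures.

Σ mᵢcᵢ(T − Tᵢ) = 0  ⇒  T = Σ mᵢcᵢTᵢ / Σ mᵢcᵢ
Σ mᵢcᵢ = 312.8×1.75 + 288.4×1.95 + 328.2×0.513 = 1278.1466
Σ mᵢcᵢTᵢ = 547.4×18.6 + 562.38×63.8 + 168.3666×126.8 = 67410
T = 67410 / 1278.1466 = 52.74 °C

T_f = 52.7 °C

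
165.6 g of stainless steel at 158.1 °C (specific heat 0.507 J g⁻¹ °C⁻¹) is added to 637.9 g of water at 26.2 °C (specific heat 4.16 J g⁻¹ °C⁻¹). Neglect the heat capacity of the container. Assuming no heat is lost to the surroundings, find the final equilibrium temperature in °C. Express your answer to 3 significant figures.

Heat lost by stainless steel = heat gained by water.
(165.6)(0.507)(158.1 − T) = (637.9)(4.16)(T − 26.2)
83.9592 (158.1 − T) = 2653.664 (T − 26.2)
13274 − 83.9592 T = 2653.664 T − 69526
82800 = 2737.6232 T
T = 30.245 °C

T_f = 30.2 °C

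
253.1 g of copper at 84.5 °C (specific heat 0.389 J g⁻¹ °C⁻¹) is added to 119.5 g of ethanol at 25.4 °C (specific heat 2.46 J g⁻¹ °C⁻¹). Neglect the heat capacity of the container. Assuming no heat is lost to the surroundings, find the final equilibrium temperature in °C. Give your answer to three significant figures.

Heat lost by copper = heat gained by ethanol.
(253.1)(0.389)(84.5 − T) = (119.5)(2.46)(T − 25.4)
98.4559 (84.5 − T) = 293.97 (T − 25.4)
8319.5 − 98.4559 T = 293.97 T − 7466.8
15786.3 = 392.4259 T
T = 40.23 °C

T_f = 40.2 °C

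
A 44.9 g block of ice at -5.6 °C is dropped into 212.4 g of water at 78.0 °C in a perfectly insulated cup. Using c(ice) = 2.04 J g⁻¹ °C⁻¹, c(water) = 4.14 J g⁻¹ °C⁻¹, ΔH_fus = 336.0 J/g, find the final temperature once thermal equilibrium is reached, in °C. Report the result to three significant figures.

Heat to bring ice to 0 °C and melt it: q₁ = 44.9×2.04×5.6 + 44.9×336.0 = 15599 J
Heat the water can supply cooling to 0 °C: 212.4×4.14×78.0 = 68588.2 J > q₁, so all ice melts.
Energy balance: 212.4×4.14×(78.0 − T) = 15599 + 44.9×4.14×(T − 0)
879.336(78.0 − T) = 15599 + 185.886 T
68588.2 − 15599 = 1065.222 T
T = 52989.2 / 1065.222 = 49.74 °C

T_f = 49.7 °C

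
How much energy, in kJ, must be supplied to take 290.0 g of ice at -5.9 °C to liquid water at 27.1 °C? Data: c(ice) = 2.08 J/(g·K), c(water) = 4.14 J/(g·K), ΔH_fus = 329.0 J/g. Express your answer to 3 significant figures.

q1 (heat ice -5.9→0.0 °C): 290.0 × 2.08 × 5.9 = 3559 J
q2 (melt at 0 °C): 290.0 × 329.0 = 95410 J
q3 (heat water 0.0→27.1 °C): 290.0 × 4.14 × 27.1 = 32536 J
Total: 3559 + 95410 + 32536 = 131505 J = 132 kJ

q = 132 kJ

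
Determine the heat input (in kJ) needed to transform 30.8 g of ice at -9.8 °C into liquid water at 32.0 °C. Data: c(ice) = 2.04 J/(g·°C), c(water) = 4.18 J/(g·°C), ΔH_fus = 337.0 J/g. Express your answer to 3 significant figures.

q1 (heat ice -9.8→0.0 °C): 30.8 × 2.04 × 9.8 = 616 J
q2 (melt at 0 °C): 30.8 × 337.0 = 10380 J
q3 (heat water 0.0→32.0 °C): 30.8 × 4.18 × 32.0 = 4120 J
Total: 616 + 10380 + 4120 = 15116 J = 15.1 kJ

q = 15.1 kJ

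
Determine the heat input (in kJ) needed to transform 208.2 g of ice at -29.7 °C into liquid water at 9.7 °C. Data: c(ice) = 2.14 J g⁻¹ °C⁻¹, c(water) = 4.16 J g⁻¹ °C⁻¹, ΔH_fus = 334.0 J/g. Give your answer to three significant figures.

q1 (heat ice -29.7→0.0 °C): 208.2 × 2.14 × 29.7 = 13233 J
q2 (melt at 0 °C): 208.2 × 334.0 = 69539 J
q3 (heat water 0.0→9.7 °C): 208.2 × 4.16 × 9.7 = 8401 J
Total: 13233 + 69539 + 8401 = 91173 J = 91.2 kJ

q = 91.2 kJ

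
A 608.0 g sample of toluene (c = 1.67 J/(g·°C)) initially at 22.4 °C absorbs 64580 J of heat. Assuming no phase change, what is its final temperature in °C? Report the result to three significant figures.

ΔT = q / (m c) = 64580 / (608.0 × 1.67) = 63.60 °C
T_f = 22.4 + 63.60 = 86.00 °C

T_f = 86.0 °C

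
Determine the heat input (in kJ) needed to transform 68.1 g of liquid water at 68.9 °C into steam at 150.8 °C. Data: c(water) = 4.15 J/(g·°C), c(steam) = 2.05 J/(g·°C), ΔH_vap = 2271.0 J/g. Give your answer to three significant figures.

q = 171 kJ

q1 (heat water 68.9→100.0 °C): 68.1 × 4.15 × 31.1 = 8789 J
q2 (vaporize at 100 °C): 68.1 × 2271.0 = 154655 J
q3 (heat steam 100.0→150.8 °C): 68.1 × 2.05 × 50.8 = 7092 J
Total: 8789 + 154655 + 7092 = 170536 J = 171 kJ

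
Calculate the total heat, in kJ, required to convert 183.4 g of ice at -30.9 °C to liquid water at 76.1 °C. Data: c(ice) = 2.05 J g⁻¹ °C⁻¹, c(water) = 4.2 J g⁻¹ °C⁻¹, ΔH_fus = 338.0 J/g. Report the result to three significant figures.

q = 132 kJ

q1 (heat ice -30.9→0.0 °C): 183.4 × 2.05 × 30.9 = 11617 J
q2 (melt at 0 °C): 183.4 × 338.0 = 61989 J
q3 (heat water 0.0→76.1 °C): 183.4 × 4.2 × 76.1 = 58618 J
Total: 11617 + 61989 + 58618 = 132224 J = 132 kJ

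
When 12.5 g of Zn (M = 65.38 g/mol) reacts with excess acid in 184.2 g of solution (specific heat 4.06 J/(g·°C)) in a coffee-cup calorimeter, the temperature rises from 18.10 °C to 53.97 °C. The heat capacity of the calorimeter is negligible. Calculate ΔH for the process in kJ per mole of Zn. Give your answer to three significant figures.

ΔH = -140 kJ/mol

|ΔT| = |53.97 − 18.10| = 35.87 °C
|q_surr| = (184.2 × 4.06) × 35.87 = 747.852 × 35.87 = 26830 J
n(Zn) = 12.5 / 65.38 = 0.1912 mol
Temperature rose, so q_rxn = −|q_surr| = -26.83 kJ
ΔH = q_rxn / n = -140.3 kJ/mol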